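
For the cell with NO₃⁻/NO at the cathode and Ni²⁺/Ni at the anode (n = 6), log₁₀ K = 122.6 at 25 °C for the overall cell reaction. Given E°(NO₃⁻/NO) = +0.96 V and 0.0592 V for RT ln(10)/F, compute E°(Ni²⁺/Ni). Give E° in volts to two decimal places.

-0.25 V

E°cell = (0.0592/n)·log K = (0.0592/6)(122.6) = +1.210 V.
Since NO₃⁻/NO is the cathode and Ni²⁺/Ni the anode, E°cell = E°(NO₃⁻/NO) − E°(Ni²⁺/Ni).
So E°(Ni²⁺/Ni) = E°(NO₃⁻/NO) − E°cell = (+0.96) − (+1.210) = -0.25 V.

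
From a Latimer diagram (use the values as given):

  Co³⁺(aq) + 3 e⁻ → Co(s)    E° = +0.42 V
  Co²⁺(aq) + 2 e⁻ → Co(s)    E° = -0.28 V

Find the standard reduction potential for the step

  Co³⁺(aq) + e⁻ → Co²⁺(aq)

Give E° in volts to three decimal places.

+1.820 V

Sequential free energies add, so n₃E°₃ = n₁E°₁ + n₂E°₂.
With n₃ = 3, and the known step contributing 2×(-0.28) V, the unknown satisfies 1·E° = 3×(+0.42) − 2×(-0.28) = +1.820.
E° = +1.820 / 1 = +1.820 V.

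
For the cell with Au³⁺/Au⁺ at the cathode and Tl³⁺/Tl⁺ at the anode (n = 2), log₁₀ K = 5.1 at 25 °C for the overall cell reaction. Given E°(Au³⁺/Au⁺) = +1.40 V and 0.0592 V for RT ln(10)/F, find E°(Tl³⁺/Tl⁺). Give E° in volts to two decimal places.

E°cell = (0.0592/n)·log K = (0.0592/2)(5.1) = +0.151 V.
Since Au³⁺/Au⁺ is the cathode and Tl³⁺/Tl⁺ the anode, E°cell = E°(Au³⁺/Au⁺) − E°(Tl³⁺/Tl⁺).
So E°(Tl³⁺/Tl⁺) = E°(Au³⁺/Au⁺) − E°cell = (+1.40) − (+0.151) = +1.25 V.

+1.25 V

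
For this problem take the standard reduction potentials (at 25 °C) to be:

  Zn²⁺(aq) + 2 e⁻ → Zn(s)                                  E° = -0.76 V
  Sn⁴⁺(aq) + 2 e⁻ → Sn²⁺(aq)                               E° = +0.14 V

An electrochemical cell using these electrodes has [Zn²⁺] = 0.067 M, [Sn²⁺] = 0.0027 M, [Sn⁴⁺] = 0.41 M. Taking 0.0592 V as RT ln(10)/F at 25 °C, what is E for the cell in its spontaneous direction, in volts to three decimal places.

Sn⁴⁺/Sn²⁺ is the cathode (higher E°), Zn²⁺/Zn the anode: E°cell = +0.14 − (-0.76) = +0.90 V, n = 2.
Overall: Sn⁴⁺(aq) + Zn(s) → Sn²⁺(aq) + Zn²⁺(aq)
Q = [Sn²⁺]·[Zn²⁺] / ([Sn⁴⁺]); log Q = -3.355.
E = E° − (0.0592/n) log Q = +0.90 − (0.0592/2)(-3.355) = +0.999 V.

+0.999 V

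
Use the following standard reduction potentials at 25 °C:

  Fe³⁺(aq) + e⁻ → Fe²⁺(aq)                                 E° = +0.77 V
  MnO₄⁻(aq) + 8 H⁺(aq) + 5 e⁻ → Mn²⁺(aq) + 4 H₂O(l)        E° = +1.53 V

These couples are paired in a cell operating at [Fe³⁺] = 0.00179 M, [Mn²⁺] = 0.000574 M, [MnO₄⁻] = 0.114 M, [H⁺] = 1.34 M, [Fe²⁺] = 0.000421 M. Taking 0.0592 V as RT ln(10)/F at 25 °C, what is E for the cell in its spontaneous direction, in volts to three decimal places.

MnO₄⁻/Mn²⁺ is the cathode (higher E°), Fe³⁺/Fe²⁺ the anode: E°cell = +1.53 − (+0.77) = +0.76 V, n = 5.
Overall: MnO₄⁻(aq) + 8 H⁺(aq) + 5 Fe²⁺(aq) → Mn²⁺(aq) + 4 H₂O(l) + 5 Fe³⁺(aq)
Q = [Mn²⁺]·[Fe³⁺]^5 / ([MnO₄⁻]·[H⁺]^8·[Fe²⁺]^5); log Q = -0.172.
E = E° − (0.0592/n) log Q = +0.76 − (0.0592/5)(-0.172) = +0.762 V.

+0.762 V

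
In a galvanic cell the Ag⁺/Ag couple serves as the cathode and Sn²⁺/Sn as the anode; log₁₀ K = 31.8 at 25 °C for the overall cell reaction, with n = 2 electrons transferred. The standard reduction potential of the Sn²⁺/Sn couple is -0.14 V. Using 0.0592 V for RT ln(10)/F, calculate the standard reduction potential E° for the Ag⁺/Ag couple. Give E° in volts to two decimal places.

E°cell = (0.0592/n)·log K = (0.0592/2)(31.8) = +0.941 V.
Since Ag⁺/Ag is the cathode and Sn²⁺/Sn the anode, E°cell = E°(Ag⁺/Ag) − E°(Sn²⁺/Sn).
So E°(Ag⁺/Ag) = E°cell + E°(Sn²⁺/Sn) = +0.941 + (-0.14) = +0.80 V.

+0.80 V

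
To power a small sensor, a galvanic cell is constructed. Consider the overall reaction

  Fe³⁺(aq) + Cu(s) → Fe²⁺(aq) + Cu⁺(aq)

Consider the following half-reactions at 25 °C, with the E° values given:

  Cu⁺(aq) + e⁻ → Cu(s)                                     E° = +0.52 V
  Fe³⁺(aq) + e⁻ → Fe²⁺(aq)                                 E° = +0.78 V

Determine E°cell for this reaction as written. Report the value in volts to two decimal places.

The Fe³⁺/Fe²⁺ couple has the higher reduction potential, so it is the cathode; Cu⁺/Cu is oxidised at the anode.
E°cell = E°(cathode) − E°(anode) = (+0.78) − (+0.52) = +0.26 V.

+0.26 V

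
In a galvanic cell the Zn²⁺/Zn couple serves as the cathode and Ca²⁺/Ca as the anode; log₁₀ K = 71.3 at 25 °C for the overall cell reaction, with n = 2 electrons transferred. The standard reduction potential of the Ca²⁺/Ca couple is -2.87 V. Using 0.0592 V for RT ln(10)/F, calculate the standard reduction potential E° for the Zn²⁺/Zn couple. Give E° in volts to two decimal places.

E°cell = (0.0592/n)·log K = (0.0592/2)(71.3) = +2.110 V.
Since Zn²⁺/Zn is the cathode and Ca²⁺/Ca the anode, E°cell = E°(Zn²⁺/Zn) − E°(Ca²⁺/Ca).
So E°(Zn²⁺/Zn) = E°cell + E°(Ca²⁺/Ca) = +2.110 + (-2.87) = -0.76 V.

-0.76 V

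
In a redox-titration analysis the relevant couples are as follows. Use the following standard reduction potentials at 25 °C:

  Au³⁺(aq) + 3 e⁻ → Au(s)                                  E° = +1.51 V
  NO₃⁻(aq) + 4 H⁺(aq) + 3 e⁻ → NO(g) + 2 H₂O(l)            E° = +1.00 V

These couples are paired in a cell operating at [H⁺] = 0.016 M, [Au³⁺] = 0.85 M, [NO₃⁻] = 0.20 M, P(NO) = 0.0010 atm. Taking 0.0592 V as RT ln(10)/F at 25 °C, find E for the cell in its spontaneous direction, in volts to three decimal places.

+0.605 V

Au³⁺/Au is the cathode (higher E°), NO₃⁻/NO the anode: E°cell = +1.51 − (+1.00) = +0.51 V, n = 3.
Overall: Au³⁺(aq) + NO(g) + 2 H₂O(l) → Au(s) + NO₃⁻(aq) + 4 H⁺(aq)
Q = [NO₃⁻]·[H⁺]^4 / ([Au³⁺]·P(NO)); log Q = -4.812.
E = E° − (0.0592/n) log Q = +0.51 − (0.0592/3)(-4.812) = +0.605 V.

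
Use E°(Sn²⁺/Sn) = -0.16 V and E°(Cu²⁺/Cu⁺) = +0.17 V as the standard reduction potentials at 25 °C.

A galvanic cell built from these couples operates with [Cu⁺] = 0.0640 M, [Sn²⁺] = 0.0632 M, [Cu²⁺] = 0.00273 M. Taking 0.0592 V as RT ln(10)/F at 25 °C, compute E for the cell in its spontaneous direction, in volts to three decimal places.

+0.284 V

Cu²⁺/Cu⁺ is the cathode (higher E°), Sn²⁺/Sn the anode: E°cell = +0.17 − (-0.16) = +0.33 V, n = 2.
Overall: 2 Cu²⁺(aq) + Sn(s) → 2 Cu⁺(aq) + Sn²⁺(aq)
Q = [Cu⁺]^2·[Sn²⁺] / ([Cu²⁺]^2); log Q = 1.541.
E = E° − (0.0592/n) log Q = +0.33 − (0.0592/2)(1.541) = +0.284 V.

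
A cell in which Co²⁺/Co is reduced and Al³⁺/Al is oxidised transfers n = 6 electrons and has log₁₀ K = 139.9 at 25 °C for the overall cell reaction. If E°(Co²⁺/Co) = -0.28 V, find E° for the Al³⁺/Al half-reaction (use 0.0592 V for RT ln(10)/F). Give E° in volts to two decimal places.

E°cell = (0.0592/n)·log K = (0.0592/6)(139.9) = +1.380 V.
Since Co²⁺/Co is the cathode and Al³⁺/Al the anode, E°cell = E°(Co²⁺/Co) − E°(Al³⁺/Al).
So E°(Al³⁺/Al) = E°(Co²⁺/Co) − E°cell = (-0.28) − (+1.380) = -1.66 V.

-1.66 V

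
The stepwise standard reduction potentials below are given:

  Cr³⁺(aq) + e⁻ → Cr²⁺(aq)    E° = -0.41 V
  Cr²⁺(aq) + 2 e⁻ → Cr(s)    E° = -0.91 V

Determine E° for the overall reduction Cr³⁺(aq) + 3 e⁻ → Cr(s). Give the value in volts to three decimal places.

-0.743 V

Adding the free-energy changes (−nFE°) of the two steps gives −n₃FE°₃ = −n₁FE°₁ − n₂FE°₂.
E°₃ = (1×-0.41 + 2×-0.91) / 3 = (-2.230) / 3 = -0.743 V.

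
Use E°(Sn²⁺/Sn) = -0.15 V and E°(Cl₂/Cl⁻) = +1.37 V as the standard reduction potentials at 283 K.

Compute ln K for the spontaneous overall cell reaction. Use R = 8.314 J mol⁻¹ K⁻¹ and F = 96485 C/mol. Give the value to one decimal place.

124.7

Cathode: Cl₂/Cl⁻; anode: Sn²⁺/Sn. E°cell = (+1.37) − (-0.15) = +1.52 V, with n = 2.
ΔG° = −nFE° = −RT ln K, so ln K = nFE°/(RT) = (2)(96485)(+1.52) / ((8.314)(283)) = 124.663.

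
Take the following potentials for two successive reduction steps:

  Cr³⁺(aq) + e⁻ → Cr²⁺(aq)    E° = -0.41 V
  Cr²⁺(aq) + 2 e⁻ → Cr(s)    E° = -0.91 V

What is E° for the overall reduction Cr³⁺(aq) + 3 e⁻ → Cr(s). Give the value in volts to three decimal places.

Adding the free-energy changes (−nFE°) of the two steps gives −n₃FE°₃ = −n₁FE°₁ − n₂FE°₂.
E°₃ = (1×-0.41 + 2×-0.91) / 3 = (-2.230) / 3 = -0.743 V.
Simply averaging or adding the two E° values would be wrong; the electron-weighted sum is required.

-0.743 V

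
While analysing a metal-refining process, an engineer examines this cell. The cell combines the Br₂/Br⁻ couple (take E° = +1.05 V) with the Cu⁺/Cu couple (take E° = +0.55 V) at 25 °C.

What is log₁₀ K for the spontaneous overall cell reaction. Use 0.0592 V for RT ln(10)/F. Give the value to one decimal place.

16.9

Cathode: Br₂/Br⁻; anode: Cu⁺/Cu. E°cell = +0.50 V, n = 2.
log K = nE°cell / 0.0592 = (2)(+0.50) / 0.0592 = 16.9.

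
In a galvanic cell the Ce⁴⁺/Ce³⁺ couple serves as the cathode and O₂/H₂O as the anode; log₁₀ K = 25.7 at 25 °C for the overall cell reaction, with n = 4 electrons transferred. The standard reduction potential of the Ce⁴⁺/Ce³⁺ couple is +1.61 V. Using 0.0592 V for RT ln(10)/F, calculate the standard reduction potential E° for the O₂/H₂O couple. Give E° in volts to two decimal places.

+1.23 V

E°cell = (0.0592/n)·log K = (0.0592/4)(25.7) = +0.380 V.
Since Ce⁴⁺/Ce³⁺ is the cathode and O₂/H₂O the anode, E°cell = E°(Ce⁴⁺/Ce³⁺) − E°(O₂/H₂O).
So E°(O₂/H₂O) = E°(Ce⁴⁺/Ce³⁺) − E°cell = (+1.61) − (+0.380) = +1.23 V.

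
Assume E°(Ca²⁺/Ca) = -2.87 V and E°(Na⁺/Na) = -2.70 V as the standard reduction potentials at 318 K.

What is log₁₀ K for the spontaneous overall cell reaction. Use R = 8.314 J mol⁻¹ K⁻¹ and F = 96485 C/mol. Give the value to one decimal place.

Cathode: Na⁺/Na; anode: Ca²⁺/Ca. E°cell = (-2.70) − (-2.87) = +0.17 V, with n = 2.
ΔG° = −nFE° = −RT ln K, so ln K = nFE°/(RT) = (2)(96485)(+0.17) / ((8.314)(318)) = 12.408.
log₁₀ K = 12.408 / ln 10 = 5.4.

5.4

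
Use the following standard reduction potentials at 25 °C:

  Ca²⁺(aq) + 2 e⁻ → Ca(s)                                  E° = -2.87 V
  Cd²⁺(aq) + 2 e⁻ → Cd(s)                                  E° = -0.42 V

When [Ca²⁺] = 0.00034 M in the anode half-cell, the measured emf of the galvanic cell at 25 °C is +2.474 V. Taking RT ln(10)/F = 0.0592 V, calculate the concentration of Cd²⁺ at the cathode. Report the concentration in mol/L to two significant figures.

Cd²⁺/Cd is the cathode, Ca²⁺/Ca the anode: E°cell = +2.45 V, n = 2.
Overall reaction: Cd²⁺(aq) + Ca(s) → Cd(s) + Ca²⁺(aq); Q = [Ca²⁺]^1/[Cd²⁺]^1.
From E = E° − (0.0592/n) log Q: log Q = (E° − E)·n/0.0592 = (+2.45 − (+2.474))·2/0.0592 = -0.8108.
So 1·log[Cd²⁺] = 1·log(0.00034) − log Q = -3.4685 − (-0.8108) = -2.6577; [Cd²⁺] = 10^(-2.6577) ≈ 0.0022 M.

0.0022 M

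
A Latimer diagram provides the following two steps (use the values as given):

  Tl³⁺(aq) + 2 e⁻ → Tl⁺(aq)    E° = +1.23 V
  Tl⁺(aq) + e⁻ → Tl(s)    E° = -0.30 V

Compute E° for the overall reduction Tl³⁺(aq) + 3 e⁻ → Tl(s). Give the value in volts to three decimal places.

+0.720 V

Adding the free-energy changes (−nFE°) of the two steps gives −n₃FE°₃ = −n₁FE°₁ − n₂FE°₂.
E°₃ = (2×+1.23 + 1×-0.30) / 3 = (+2.160) / 3 = +0.720 V.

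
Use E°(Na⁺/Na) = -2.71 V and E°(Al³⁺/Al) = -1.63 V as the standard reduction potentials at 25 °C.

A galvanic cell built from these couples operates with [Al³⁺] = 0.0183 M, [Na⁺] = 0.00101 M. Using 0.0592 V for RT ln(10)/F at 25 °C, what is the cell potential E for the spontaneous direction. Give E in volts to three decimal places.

Al³⁺/Al is the cathode (higher E°), Na⁺/Na the anode: E°cell = -1.63 − (-2.71) = +1.08 V, n = 3.
Overall: Al³⁺(aq) + 3 Na(s) → Al(s) + 3 Na⁺(aq)
Q = [Na⁺]^3 / ([Al³⁺]); log Q = -7.249.
E = E° − (0.0592/n) log Q = +1.08 − (0.0592/3)(-7.249) = +1.223 V.

+1.223 V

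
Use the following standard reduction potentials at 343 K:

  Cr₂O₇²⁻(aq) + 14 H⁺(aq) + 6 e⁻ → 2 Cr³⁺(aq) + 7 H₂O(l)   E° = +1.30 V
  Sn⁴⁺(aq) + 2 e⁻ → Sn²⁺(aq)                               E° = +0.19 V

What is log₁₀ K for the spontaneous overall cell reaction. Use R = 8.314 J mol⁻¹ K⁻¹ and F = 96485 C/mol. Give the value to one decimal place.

Cathode: Cr₂O₇²⁻/Cr³⁺; anode: Sn⁴⁺/Sn²⁺. E°cell = (+1.30) − (+0.19) = +1.11 V, with n = 6.
ΔG° = −nFE° = −RT ln K, so ln K = nFE°/(RT) = (6)(96485)(+1.11) / ((8.314)(343)) = 225.336.
log₁₀ K = 225.336 / ln 10 = 97.9.

97.9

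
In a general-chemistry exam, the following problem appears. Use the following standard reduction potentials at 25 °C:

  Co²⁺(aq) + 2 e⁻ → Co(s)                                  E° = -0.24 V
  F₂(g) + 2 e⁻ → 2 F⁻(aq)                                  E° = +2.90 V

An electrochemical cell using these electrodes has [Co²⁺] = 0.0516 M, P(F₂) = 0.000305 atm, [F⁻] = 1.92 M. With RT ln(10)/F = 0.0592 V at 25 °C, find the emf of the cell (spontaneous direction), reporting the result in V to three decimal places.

+3.057 V

F₂/F⁻ is the cathode (higher E°), Co²⁺/Co the anode: E°cell = +2.90 − (-0.24) = +3.14 V, n = 2.
Overall: F₂(g) + Co(s) → 2 F⁻(aq) + Co²⁺(aq)
Q = [F⁻]^2·[Co²⁺] / (P(F₂)); log Q = 2.795.
E = E° − (0.0592/n) log Q = +3.14 − (0.0592/2)(2.795) = +3.057 V.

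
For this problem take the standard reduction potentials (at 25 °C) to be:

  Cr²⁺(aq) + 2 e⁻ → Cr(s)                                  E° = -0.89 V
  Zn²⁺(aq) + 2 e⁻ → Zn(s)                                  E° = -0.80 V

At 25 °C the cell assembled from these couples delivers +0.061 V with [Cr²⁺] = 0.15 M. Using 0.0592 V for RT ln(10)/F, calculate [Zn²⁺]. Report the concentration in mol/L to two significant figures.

0.016 M

Zn²⁺/Zn is the cathode, Cr²⁺/Cr the anode: E°cell = +0.09 V, n = 2.
Overall reaction: Zn²⁺(aq) + Cr(s) → Zn(s) + Cr²⁺(aq); Q = [Cr²⁺]^1/[Zn²⁺]^1.
From E = E° − (0.0592/n) log Q: log Q = (E° − E)·n/0.0592 = (+0.09 − (+0.061))·2/0.0592 = 0.9797.
So 1·log[Zn²⁺] = 1·log(0.15) − log Q = -0.8239 − (0.9797) = -1.8036; [Zn²⁺] = 10^(-1.8036) ≈ 0.016 M.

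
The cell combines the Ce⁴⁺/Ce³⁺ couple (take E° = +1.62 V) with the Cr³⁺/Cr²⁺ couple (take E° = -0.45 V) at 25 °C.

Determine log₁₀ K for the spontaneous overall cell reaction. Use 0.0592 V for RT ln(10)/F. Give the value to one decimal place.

35.0

Cathode: Ce⁴⁺/Ce³⁺; anode: Cr³⁺/Cr²⁺. E°cell = +2.07 V, n = 1.
log K = nE°cell / 0.0592 = (1)(+2.07) / 0.0592 = 35.0.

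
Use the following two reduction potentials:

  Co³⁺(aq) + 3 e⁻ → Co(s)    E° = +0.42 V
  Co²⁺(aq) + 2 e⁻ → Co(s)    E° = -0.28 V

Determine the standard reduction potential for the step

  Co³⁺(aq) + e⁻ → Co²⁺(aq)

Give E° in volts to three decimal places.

Sequential free energies add, so n₃E°₃ = n₁E°₁ + n₂E°₂.
With n₃ = 3, and the known step contributing 2×(-0.28) V, the unknown satisfies 1·E° = 3×(+0.42) − 2×(-0.28) = +1.820.
E° = +1.820 / 1 = +1.820 V.

+1.820 V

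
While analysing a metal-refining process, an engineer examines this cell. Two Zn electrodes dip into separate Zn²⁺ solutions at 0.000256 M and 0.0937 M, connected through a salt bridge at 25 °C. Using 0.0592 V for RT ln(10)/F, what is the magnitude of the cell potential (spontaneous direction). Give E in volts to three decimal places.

For a concentration cell E°cell = 0. The 0.0937 M side is the cathode (reduction is favoured where [Zn²⁺] is higher).
With n = 2, E = −(0.0592/2) log([Zn²⁺]ₐₙ/[Zn²⁺]꜀ₐₜ) = −(0.0592/2) log(0.000256/0.0937) = −(0.0592/2)(-2.563) = +0.076 V.

+0.076 V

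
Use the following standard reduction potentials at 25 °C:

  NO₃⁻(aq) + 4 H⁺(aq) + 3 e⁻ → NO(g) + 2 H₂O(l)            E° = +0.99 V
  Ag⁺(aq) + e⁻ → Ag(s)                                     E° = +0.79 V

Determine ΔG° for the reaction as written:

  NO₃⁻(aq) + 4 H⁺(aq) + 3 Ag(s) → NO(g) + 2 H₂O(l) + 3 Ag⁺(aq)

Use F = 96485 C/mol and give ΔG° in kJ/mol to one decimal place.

-57.9 kJ/mol

As written, NO₃⁻/NO is reduced (cathode) and Ag⁺/Ag is oxidised (anode), so E°cell = (+0.99) − (+0.79) = +0.20 V.
Balancing electrons gives n = 3.
ΔG° = −nFE° = −(3)(96485)(+0.20) = -57,891 J = -57.9 kJ/mol.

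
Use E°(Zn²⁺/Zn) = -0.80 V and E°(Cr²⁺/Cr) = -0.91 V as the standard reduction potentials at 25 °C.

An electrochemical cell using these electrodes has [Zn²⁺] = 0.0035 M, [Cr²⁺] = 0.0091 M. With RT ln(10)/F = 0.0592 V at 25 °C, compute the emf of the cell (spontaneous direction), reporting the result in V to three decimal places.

Zn²⁺/Zn is the cathode (higher E°), Cr²⁺/Cr the anode: E°cell = -0.80 − (-0.91) = +0.11 V, n = 2.
Overall: Zn²⁺(aq) + Cr(s) → Zn(s) + Cr²⁺(aq)
Q = [Cr²⁺] / ([Zn²⁺]); log Q = 0.415.
E = E° − (0.0592/n) log Q = +0.11 − (0.0592/2)(0.415) = +0.098 V.

+0.098 V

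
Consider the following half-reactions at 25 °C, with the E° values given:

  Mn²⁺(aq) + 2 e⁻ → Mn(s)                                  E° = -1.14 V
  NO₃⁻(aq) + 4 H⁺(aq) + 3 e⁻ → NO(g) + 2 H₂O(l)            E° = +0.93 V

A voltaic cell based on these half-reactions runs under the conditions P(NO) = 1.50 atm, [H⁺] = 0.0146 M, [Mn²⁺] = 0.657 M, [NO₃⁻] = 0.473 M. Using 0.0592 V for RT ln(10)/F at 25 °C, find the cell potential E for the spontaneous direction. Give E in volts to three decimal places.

NO₃⁻/NO is the cathode (higher E°), Mn²⁺/Mn the anode: E°cell = +0.93 − (-1.14) = +2.07 V, n = 6.
Overall: 2 NO₃⁻(aq) + 8 H⁺(aq) + 3 Mn(s) → 2 NO(g) + 4 H₂O(l) + 3 Mn²⁺(aq)
Q = P(NO)^2·[Mn²⁺]^3 / ([NO₃⁻]^2·[H⁺]^8); log Q = 15.140.
E = E° − (0.0592/n) log Q = +2.07 − (0.0592/6)(15.140) = +1.921 V.

+1.921 V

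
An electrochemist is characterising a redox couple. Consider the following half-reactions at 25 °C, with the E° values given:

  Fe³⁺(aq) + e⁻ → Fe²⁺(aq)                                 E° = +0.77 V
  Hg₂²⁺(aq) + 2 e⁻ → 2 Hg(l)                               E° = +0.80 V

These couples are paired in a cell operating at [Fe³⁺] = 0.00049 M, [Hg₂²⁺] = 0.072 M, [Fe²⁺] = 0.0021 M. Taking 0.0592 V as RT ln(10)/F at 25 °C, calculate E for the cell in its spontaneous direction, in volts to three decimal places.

+0.034 V

Hg₂²⁺/Hg is the cathode (higher E°), Fe³⁺/Fe²⁺ the anode: E°cell = +0.80 − (+0.77) = +0.03 V, n = 2.
Overall: Hg₂²⁺(aq) + 2 Fe²⁺(aq) → 2 Hg(l) + 2 Fe³⁺(aq)
Q = [Fe³⁺]^2 / ([Hg₂²⁺]·[Fe²⁺]^2); log Q = -0.121.
E = E° − (0.0592/n) log Q = +0.03 − (0.0592/2)(-0.121) = +0.034 V.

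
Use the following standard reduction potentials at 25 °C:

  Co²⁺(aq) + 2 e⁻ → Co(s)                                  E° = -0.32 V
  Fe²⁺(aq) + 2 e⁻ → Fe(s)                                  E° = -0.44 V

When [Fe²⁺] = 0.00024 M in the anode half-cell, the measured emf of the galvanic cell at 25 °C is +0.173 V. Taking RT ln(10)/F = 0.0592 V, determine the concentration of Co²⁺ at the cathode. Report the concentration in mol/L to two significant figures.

Co²⁺/Co is the cathode, Fe²⁺/Fe the anode: E°cell = +0.12 V, n = 2.
Overall reaction: Co²⁺(aq) + Fe(s) → Co(s) + Fe²⁺(aq); Q = [Fe²⁺]^1/[Co²⁺]^1.
From E = E° − (0.0592/n) log Q: log Q = (E° − E)·n/0.0592 = (+0.12 − (+0.173))·2/0.0592 = -1.7905.
So 1·log[Co²⁺] = 1·log(0.00024) − log Q = -3.6198 − (-1.7905) = -1.8293; [Co²⁺] = 10^(-1.8293) ≈ 0.015 M.

0.015 M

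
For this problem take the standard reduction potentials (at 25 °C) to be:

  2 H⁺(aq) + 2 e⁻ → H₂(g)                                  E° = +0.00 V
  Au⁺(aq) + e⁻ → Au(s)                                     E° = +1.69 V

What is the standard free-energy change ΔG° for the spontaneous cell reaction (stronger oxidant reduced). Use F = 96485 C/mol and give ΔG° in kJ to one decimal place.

Au⁺/Au (E° = +1.69 V) is the cathode; H⁺/H₂ (E° = +0.00 V) is the anode, so E°cell = +1.69 V.
Balancing electrons gives n = 2 (lcm of 1 and 2).
ΔG° = −nFE° = −(2)(96485)(+1.69) = -326,119 J = -326.1 kJ.

-326.1 kJ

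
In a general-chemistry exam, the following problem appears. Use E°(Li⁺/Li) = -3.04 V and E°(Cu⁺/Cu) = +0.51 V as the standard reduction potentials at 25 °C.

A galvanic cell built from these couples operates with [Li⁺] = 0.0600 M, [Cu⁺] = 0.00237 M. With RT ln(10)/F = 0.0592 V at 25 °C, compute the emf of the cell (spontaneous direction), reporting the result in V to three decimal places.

+3.467 V

Cu⁺/Cu is the cathode (higher E°), Li⁺/Li the anode: E°cell = +0.51 − (-3.04) = +3.55 V, n = 1.
Overall: Cu⁺(aq) + Li(s) → Cu(s) + Li⁺(aq)
Q = [Li⁺] / ([Cu⁺]); log Q = 1.403.
E = E° − (0.0592/n) log Q = +3.55 − (0.0592/1)(1.403) = +3.467 V.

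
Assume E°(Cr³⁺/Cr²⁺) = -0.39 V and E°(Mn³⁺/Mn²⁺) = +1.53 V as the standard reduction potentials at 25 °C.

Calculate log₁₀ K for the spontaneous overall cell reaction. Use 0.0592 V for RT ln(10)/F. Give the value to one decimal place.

Cathode: Mn³⁺/Mn²⁺; anode: Cr³⁺/Cr²⁺. E°cell = +1.92 V, n = 1.
log K = nE°cell / 0.0592 = (1)(+1.92) / 0.0592 = 32.4.

32.4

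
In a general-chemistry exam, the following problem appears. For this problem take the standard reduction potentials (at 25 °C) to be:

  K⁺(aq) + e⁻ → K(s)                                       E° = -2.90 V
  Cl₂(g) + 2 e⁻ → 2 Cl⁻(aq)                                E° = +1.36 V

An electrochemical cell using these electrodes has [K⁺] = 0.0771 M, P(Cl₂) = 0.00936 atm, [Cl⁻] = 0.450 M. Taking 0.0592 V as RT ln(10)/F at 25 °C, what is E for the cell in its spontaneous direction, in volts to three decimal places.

+4.286 V

Cl₂/Cl⁻ is the cathode (higher E°), K⁺/K the anode: E°cell = +1.36 − (-2.90) = +4.26 V, n = 2.
Overall: Cl₂(g) + 2 K(s) → 2 Cl⁻(aq) + 2 K⁺(aq)
Q = [Cl⁻]^2·[K⁺]^2 / (P(Cl₂)); log Q = -0.891.
E = E° − (0.0592/n) log Q = +4.26 − (0.0592/2)(-0.891) = +4.286 V.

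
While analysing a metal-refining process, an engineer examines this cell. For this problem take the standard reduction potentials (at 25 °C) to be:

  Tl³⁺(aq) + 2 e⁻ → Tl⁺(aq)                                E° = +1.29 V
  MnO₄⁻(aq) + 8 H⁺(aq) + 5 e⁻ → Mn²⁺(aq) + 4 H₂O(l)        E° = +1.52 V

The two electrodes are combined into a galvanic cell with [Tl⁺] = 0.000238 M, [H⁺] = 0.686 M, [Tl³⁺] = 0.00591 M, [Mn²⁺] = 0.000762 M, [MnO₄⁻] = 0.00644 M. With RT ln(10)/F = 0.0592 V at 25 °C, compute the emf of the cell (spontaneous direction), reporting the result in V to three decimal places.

+0.184 V

MnO₄⁻/Mn²⁺ is the cathode (higher E°), Tl³⁺/Tl⁺ the anode: E°cell = +1.52 − (+1.29) = +0.23 V, n = 10.
Overall: 2 MnO₄⁻(aq) + 16 H⁺(aq) + 5 Tl⁺(aq) → 2 Mn²⁺(aq) + 8 H₂O(l) + 5 Tl³⁺(aq)
Q = [Mn²⁺]^2·[Tl³⁺]^5 / ([MnO₄⁻]^2·[H⁺]^16·[Tl⁺]^5); log Q = 7.740.
E = E° − (0.0592/n) log Q = +0.23 − (0.0592/10)(7.740) = +0.184 V.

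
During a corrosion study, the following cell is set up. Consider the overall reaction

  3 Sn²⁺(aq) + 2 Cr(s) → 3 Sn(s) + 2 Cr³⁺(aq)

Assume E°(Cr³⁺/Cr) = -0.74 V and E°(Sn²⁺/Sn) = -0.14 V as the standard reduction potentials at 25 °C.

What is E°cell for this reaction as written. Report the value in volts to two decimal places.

The Sn²⁺/Sn couple has the higher reduction potential, so it is the cathode; Cr³⁺/Cr is oxidised at the anode.
E°cell = E°(cathode) − E°(anode) = (-0.14) − (-0.74) = +0.60 V.
Since E°cell > 0, the reaction is spontaneous under standard conditions.

+0.60 V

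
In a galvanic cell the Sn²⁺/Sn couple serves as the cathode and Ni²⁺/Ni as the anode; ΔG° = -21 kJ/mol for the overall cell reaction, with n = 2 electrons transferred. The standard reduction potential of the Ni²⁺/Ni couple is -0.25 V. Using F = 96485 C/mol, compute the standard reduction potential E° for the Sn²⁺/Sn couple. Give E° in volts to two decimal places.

E°cell = −ΔG°/(nF) = −(-21×10³)/((2)(96485)) = +0.109 V.
Since Sn²⁺/Sn is the cathode and Ni²⁺/Ni the anode, E°cell = E°(Sn²⁺/Sn) − E°(Ni²⁺/Ni).
So E°(Sn²⁺/Sn) = E°cell + E°(Ni²⁺/Ni) = +0.109 + (-0.25) = -0.14 V.

-0.14 V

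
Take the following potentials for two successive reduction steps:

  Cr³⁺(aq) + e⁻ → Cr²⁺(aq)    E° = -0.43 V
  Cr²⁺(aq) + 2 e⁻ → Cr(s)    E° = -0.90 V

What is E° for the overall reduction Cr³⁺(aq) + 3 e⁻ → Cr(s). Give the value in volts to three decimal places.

Since ΔG° = −nFE° is additive over sequential reductions, n₃E°₃ = n₁E°₁ + n₂E°₂.
E°₃ = (1×-0.43 + 2×-0.90) / 3 = (-2.230) / 3 = -0.743 V.
E° values themselves are not directly additive — weighting by electron count is essential.

-0.743 V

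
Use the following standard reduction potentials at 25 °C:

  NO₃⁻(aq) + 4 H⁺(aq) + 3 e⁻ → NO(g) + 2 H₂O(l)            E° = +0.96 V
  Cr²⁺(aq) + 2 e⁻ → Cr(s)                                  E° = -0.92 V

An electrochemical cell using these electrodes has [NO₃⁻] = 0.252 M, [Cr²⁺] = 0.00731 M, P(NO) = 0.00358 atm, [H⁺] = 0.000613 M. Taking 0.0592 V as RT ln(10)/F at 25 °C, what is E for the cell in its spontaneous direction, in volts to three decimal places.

+1.726 V

NO₃⁻/NO is the cathode (higher E°), Cr²⁺/Cr the anode: E°cell = +0.96 − (-0.92) = +1.88 V, n = 6.
Overall: 2 NO₃⁻(aq) + 8 H⁺(aq) + 3 Cr(s) → 2 NO(g) + 4 H₂O(l) + 3 Cr²⁺(aq)
Q = P(NO)^2·[Cr²⁺]^3 / ([NO₃⁻]^2·[H⁺]^8); log Q = 15.597.
E = E° − (0.0592/n) log Q = +1.88 − (0.0592/6)(15.597) = +1.726 V.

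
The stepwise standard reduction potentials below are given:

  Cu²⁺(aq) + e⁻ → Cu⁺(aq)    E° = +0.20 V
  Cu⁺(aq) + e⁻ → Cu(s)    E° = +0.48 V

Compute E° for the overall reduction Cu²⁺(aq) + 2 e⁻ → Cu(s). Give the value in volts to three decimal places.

+0.340 V

Standard free energies of sequential steps add: ΔG°₃ = ΔG°₁ + ΔG°₂, so n₃E°₃ = n₁E°₁ + n₂E°₂.
E°₃ = (1×+0.20 + 1×+0.48) / 2 = (+0.680) / 2 = +0.340 V.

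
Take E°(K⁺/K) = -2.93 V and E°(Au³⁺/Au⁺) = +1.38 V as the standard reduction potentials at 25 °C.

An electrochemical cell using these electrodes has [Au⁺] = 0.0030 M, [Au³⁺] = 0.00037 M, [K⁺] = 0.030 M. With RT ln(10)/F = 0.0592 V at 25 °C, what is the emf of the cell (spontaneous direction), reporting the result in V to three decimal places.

Au³⁺/Au⁺ is the cathode (higher E°), K⁺/K the anode: E°cell = +1.38 − (-2.93) = +4.31 V, n = 2.
Overall: Au³⁺(aq) + 2 K(s) → Au⁺(aq) + 2 K⁺(aq)
Q = [Au⁺]·[K⁺]^2 / ([Au³⁺]); log Q = -2.137.
E = E° − (0.0592/n) log Q = +4.31 − (0.0592/2)(-2.137) = +4.373 V.

+4.373 V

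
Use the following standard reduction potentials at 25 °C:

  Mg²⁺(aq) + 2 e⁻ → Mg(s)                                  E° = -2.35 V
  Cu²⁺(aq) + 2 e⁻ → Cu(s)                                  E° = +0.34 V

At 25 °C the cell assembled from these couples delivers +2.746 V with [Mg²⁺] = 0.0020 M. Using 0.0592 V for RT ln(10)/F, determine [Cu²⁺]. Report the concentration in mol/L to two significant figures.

0.16 M

Cu²⁺/Cu is the cathode, Mg²⁺/Mg the anode: E°cell = +2.69 V, n = 2.
Overall reaction: Cu²⁺(aq) + Mg(s) → Cu(s) + Mg²⁺(aq); Q = [Mg²⁺]^1/[Cu²⁺]^1.
From E = E° − (0.0592/n) log Q: log Q = (E° − E)·n/0.0592 = (+2.69 − (+2.746))·2/0.0592 = -1.8919.
So 1·log[Cu²⁺] = 1·log(0.002) − log Q = -2.6990 − (-1.8919) = -0.8071; [Cu²⁺] = 10^(-0.8071) ≈ 0.16 M.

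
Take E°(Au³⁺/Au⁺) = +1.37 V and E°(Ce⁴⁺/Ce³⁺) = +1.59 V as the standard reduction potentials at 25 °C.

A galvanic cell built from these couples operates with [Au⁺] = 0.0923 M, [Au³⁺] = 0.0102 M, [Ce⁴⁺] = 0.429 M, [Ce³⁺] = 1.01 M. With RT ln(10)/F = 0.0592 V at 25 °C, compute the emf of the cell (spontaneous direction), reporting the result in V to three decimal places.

+0.226 V

Ce⁴⁺/Ce³⁺ is the cathode (higher E°), Au³⁺/Au⁺ the anode: E°cell = +1.59 − (+1.37) = +0.22 V, n = 2.
Overall: 2 Ce⁴⁺(aq) + Au⁺(aq) → 2 Ce³⁺(aq) + Au³⁺(aq)
Q = [Ce³⁺]^2·[Au³⁺] / ([Ce⁴⁺]^2·[Au⁺]); log Q = -0.213.
E = E° − (0.0592/n) log Q = +0.22 − (0.0592/2)(-0.213) = +0.226 V.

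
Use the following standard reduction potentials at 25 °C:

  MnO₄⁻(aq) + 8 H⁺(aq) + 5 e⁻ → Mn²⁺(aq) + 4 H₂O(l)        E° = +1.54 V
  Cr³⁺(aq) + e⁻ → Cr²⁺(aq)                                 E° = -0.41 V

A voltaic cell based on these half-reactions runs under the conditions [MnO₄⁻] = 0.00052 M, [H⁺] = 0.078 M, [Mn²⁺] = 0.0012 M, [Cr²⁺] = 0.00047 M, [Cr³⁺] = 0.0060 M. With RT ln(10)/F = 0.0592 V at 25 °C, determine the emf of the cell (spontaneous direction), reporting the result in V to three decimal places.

MnO₄⁻/Mn²⁺ is the cathode (higher E°), Cr³⁺/Cr²⁺ the anode: E°cell = +1.54 − (-0.41) = +1.95 V, n = 5.
Overall: MnO₄⁻(aq) + 8 H⁺(aq) + 5 Cr²⁺(aq) → Mn²⁺(aq) + 4 H₂O(l) + 5 Cr³⁺(aq)
Q = [Mn²⁺]·[Cr³⁺]^5 / ([MnO₄⁻]·[H⁺]^8·[Cr²⁺]^5); log Q = 14.757.
E = E° − (0.0592/n) log Q = +1.95 − (0.0592/5)(14.757) = +1.775 V.

+1.775 V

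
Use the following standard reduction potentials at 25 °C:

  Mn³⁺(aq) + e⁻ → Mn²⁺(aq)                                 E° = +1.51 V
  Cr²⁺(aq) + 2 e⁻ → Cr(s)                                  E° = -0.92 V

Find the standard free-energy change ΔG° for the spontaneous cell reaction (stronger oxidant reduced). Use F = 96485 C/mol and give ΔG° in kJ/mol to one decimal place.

-468.9 kJ/mol

Mn³⁺/Mn²⁺ (E° = +1.51 V) is the cathode; Cr²⁺/Cr (E° = -0.92 V) is the anode, so E°cell = +2.43 V.
Balancing electrons gives n = 2 (lcm of 1 and 2).
ΔG° = −nFE° = −(2)(96485)(+2.43) = -468,917 J = -468.9 kJ/mol.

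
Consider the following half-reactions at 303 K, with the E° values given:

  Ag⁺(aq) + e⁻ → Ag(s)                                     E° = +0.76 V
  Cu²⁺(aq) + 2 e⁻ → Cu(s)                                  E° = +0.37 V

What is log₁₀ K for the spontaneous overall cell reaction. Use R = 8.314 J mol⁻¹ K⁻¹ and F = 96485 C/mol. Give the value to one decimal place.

Cathode: Ag⁺/Ag; anode: Cu²⁺/Cu. E°cell = (+0.76) − (+0.37) = +0.39 V, with n = 2.
ΔG° = −nFE° = −RT ln K, so ln K = nFE°/(RT) = (2)(96485)(+0.39) / ((8.314)(303)) = 29.875.
log₁₀ K = 29.875 / ln 10 = 13.0.

13.0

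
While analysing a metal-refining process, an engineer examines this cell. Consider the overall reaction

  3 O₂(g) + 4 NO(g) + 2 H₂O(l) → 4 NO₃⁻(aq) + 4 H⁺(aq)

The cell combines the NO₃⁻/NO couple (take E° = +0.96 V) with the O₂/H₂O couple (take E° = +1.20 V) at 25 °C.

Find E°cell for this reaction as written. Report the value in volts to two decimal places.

+0.24 V

The O₂/H₂O couple has the higher reduction potential, so it is the cathode; NO₃⁻/NO is oxidised at the anode.
E°cell = E°(cathode) − E°(anode) = (+1.20) − (+0.96) = +0.24 V.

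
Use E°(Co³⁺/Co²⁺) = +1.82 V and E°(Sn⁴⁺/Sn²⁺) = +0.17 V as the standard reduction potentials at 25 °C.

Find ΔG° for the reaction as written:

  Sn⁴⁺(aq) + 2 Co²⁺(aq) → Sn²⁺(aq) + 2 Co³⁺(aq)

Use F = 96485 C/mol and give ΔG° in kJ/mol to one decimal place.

As written, Sn⁴⁺/Sn²⁺ is reduced (cathode) and Co³⁺/Co²⁺ is oxidised (anode), so E°cell = (+0.17) − (+1.82) = -1.65 V.
Balancing electrons gives n = 2.
ΔG° = −nFE° = −(2)(96485)(-1.65) = 318,400 J = +318.4 kJ/mol.

+318.4 kJ/mol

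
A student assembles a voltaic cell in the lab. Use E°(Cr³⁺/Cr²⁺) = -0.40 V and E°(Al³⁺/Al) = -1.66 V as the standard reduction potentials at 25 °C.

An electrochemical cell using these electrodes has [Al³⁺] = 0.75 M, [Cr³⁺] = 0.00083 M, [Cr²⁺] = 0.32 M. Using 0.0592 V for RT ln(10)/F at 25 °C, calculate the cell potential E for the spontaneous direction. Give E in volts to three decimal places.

Cr³⁺/Cr²⁺ is the cathode (higher E°), Al³⁺/Al the anode: E°cell = -0.40 − (-1.66) = +1.26 V, n = 3.
Overall: 3 Cr³⁺(aq) + Al(s) → 3 Cr²⁺(aq) + Al³⁺(aq)
Q = [Cr²⁺]^3·[Al³⁺] / ([Cr³⁺]^3); log Q = 7.633.
E = E° − (0.0592/n) log Q = +1.26 − (0.0592/3)(7.633) = +1.109 V.

+1.109 V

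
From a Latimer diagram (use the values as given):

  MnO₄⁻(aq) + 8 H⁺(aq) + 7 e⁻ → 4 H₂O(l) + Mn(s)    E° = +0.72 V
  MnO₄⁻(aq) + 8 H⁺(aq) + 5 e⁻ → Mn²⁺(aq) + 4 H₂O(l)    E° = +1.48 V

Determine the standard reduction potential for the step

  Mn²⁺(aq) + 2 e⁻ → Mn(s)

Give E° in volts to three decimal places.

Sequential free energies add, so n₃E°₃ = n₁E°₁ + n₂E°₂.
With n₃ = 7, and the known step contributing 5×(+1.48) V, the unknown satisfies 2·E° = 7×(+0.72) − 5×(+1.48) = -2.360.
E° = -2.360 / 2 = -1.180 V.

-1.180 V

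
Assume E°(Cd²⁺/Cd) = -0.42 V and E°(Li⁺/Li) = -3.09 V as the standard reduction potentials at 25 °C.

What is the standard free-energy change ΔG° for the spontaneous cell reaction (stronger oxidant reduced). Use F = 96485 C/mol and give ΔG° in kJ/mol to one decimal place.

Cd²⁺/Cd (E° = -0.42 V) is the cathode; Li⁺/Li (E° = -3.09 V) is the anode, so E°cell = +2.67 V.
Balancing electrons gives n = 2 (lcm of 2 and 1).
ΔG° = −nFE° = −(2)(96485)(+2.67) = -515,230 J = -515.2 kJ/mol.

-515.2 kJ/mol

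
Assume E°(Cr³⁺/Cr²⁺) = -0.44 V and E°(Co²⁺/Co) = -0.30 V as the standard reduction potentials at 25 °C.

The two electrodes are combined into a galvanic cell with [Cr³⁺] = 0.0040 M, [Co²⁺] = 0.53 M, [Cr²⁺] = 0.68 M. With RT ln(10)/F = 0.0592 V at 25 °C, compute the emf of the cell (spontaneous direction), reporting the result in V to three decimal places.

+0.264 V

Co²⁺/Co is the cathode (higher E°), Cr³⁺/Cr²⁺ the anode: E°cell = -0.30 − (-0.44) = +0.14 V, n = 2.
Overall: Co²⁺(aq) + 2 Cr²⁺(aq) → Co(s) + 2 Cr³⁺(aq)
Q = [Cr³⁺]^2 / ([Co²⁺]·[Cr²⁺]^2); log Q = -4.185.
E = E° − (0.0592/n) log Q = +0.14 − (0.0592/2)(-4.185) = +0.264 V.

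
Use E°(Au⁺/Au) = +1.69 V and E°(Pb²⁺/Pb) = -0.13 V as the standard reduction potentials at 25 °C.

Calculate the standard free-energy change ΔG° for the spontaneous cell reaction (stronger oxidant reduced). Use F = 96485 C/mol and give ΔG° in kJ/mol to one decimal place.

-351.2 kJ/mol

Au⁺/Au (E° = +1.69 V) is the cathode; Pb²⁺/Pb (E° = -0.13 V) is the anode, so E°cell = +1.82 V.
Balancing electrons gives n = 2 (lcm of 1 and 2).
ΔG° = −nFE° = −(2)(96485)(+1.82) = -351,205 J = -351.2 kJ/mol.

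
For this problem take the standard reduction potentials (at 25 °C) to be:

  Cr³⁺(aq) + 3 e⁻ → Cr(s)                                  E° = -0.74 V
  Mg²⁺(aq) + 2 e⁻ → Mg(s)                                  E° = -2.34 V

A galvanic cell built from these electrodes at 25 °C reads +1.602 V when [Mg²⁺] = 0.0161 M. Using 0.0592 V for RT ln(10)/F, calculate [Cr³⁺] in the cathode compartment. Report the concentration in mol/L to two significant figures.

0.0026 M

Cr³⁺/Cr is the cathode, Mg²⁺/Mg the anode: E°cell = +1.60 V, n = 6.
Overall reaction: 2 Cr³⁺(aq) + 3 Mg(s) → 2 Cr(s) + 3 Mg²⁺(aq); Q = [Mg²⁺]^3/[Cr³⁺]^2.
From E = E° − (0.0592/n) log Q: log Q = (E° − E)·n/0.0592 = (+1.60 − (+1.602))·6/0.0592 = -0.2027.
So 2·log[Cr³⁺] = 3·log(0.0161) − log Q = -5.3795 − (-0.2027) = -5.1768; log[Cr³⁺] = -5.1768 / 2 = -2.5884; [Cr³⁺] = 10^(-2.5884) ≈ 0.0026 M.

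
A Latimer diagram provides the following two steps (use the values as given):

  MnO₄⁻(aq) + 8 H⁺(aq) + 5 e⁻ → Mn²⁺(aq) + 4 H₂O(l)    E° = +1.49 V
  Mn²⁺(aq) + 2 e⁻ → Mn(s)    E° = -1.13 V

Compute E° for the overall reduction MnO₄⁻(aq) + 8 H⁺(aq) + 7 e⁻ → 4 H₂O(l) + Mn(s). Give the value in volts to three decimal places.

+0.741 V

Adding the free-energy changes (−nFE°) of the two steps gives −n₃FE°₃ = −n₁FE°₁ − n₂FE°₂.
E°₃ = (5×+1.49 + 2×-1.13) / 7 = (+5.190) / 7 = +0.741 V.
E° values themselves are not directly additive — weighting by electron count is essential.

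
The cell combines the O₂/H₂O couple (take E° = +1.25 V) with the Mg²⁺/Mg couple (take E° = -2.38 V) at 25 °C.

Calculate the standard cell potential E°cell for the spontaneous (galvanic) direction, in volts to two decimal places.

The O₂/H₂O couple has the higher reduction potential, so it is the cathode; Mg²⁺/Mg is oxidised at the anode.
E°cell = E°(cathode) − E°(anode) = (+1.25) − (-2.38) = +3.63 V.

+3.63 V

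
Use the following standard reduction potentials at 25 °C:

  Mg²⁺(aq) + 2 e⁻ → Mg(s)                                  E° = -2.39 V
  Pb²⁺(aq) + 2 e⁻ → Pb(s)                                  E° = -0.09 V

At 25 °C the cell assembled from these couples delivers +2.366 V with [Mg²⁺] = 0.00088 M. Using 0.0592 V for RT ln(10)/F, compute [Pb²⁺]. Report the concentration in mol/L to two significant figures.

Pb²⁺/Pb is the cathode, Mg²⁺/Mg the anode: E°cell = +2.30 V, n = 2.
Overall reaction: Pb²⁺(aq) + Mg(s) → Pb(s) + Mg²⁺(aq); Q = [Mg²⁺]^1/[Pb²⁺]^1.
From E = E° − (0.0592/n) log Q: log Q = (E° − E)·n/0.0592 = (+2.30 − (+2.366))·2/0.0592 = -2.2297.
So 1·log[Pb²⁺] = 1·log(0.00088) − log Q = -3.0555 − (-2.2297) = -0.8258; [Pb²⁺] = 10^(-0.8258) ≈ 0.15 M.

0.15 M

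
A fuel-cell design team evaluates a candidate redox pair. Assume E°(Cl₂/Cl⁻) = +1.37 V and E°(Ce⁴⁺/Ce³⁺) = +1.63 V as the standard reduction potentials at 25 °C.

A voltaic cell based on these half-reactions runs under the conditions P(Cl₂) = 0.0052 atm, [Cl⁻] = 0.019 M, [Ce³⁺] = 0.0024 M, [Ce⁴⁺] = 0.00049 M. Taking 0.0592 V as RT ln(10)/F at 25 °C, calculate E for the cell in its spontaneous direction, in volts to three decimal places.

Ce⁴⁺/Ce³⁺ is the cathode (higher E°), Cl₂/Cl⁻ the anode: E°cell = +1.63 − (+1.37) = +0.26 V, n = 2.
Overall: 2 Ce⁴⁺(aq) + 2 Cl⁻(aq) → 2 Ce³⁺(aq) + Cl₂(g)
Q = [Ce³⁺]^2·P(Cl₂) / ([Ce⁴⁺]^2·[Cl⁻]^2); log Q = 2.539.
E = E° − (0.0592/n) log Q = +0.26 − (0.0592/2)(2.539) = +0.185 V.

+0.185 V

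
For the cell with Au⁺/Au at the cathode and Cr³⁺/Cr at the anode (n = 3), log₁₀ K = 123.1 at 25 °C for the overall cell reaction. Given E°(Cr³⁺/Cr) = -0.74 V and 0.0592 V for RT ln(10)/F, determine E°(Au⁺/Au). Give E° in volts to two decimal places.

+1.69 V

E°cell = (0.0592/n)·log K = (0.0592/3)(123.1) = +2.429 V.
Since Au⁺/Au is the cathode and Cr³⁺/Cr the anode, E°cell = E°(Au⁺/Au) − E°(Cr³⁺/Cr).
So E°(Au⁺/Au) = E°cell + E°(Cr³⁺/Cr) = +2.429 + (-0.74) = +1.69 V.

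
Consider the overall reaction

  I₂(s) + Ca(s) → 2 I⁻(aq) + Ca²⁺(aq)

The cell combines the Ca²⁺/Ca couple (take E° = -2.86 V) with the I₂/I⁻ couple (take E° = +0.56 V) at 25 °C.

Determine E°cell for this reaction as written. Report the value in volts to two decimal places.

+3.42 V

The I₂/I⁻ couple has the higher reduction potential, so it is the cathode; Ca²⁺/Ca is oxidised at the anode.
E°cell = E°(cathode) − E°(anode) = (+0.56) − (-2.86) = +3.42 V.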